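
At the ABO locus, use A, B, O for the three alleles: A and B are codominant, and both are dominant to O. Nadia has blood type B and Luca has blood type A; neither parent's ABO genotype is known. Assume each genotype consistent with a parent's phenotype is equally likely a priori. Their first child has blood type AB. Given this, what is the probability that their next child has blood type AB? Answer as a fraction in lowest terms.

Possible genotypes: Nadia ∈ {BB, BO}; Luca ∈ {AA, AO}.
Weight each parental genotype pair by prior × P(type-AB child):
  BB × AA: posterior weight 4/9; P(next child type AB) = 1.
  BB × AO: posterior weight 2/9; P(next child type AB) = 1/2.
  BO × AA: posterior weight 2/9; P(next child type AB) = 1/2.
  BO × AO: posterior weight 1/9; P(next child type AB) = 1/4.
Weighted sum = 25/36.

25/36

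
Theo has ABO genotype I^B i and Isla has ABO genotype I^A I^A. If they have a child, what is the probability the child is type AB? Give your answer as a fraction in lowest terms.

ABO cross I^B i × I^A I^A → offspring phenotypes: 1/2 A, 1/2 AB.
So P(type AB) = 1/2.

1/2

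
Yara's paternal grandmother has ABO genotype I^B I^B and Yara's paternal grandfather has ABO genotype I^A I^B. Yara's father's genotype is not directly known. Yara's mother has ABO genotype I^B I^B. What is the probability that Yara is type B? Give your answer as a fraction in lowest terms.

Yara's father's ABO genotype from I^B I^B × I^A I^B: 1/2 I^A I^B, 1/2 I^B I^B.
Crossing each possibility with the mother I^B I^B and summing P(type B): 1/2·1/2 + 1/2·1 = 3/4.

3/4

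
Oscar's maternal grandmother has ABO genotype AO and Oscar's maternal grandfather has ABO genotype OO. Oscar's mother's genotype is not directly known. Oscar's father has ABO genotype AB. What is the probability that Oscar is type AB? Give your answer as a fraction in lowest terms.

Oscar's mother's ABO genotype from AO × OO: 1/2 AO, 1/2 OO.
Crossing each possibility with the father AB and summing P(type AB): 1/2·1/4 + 1/2·0 = 1/8.

1/8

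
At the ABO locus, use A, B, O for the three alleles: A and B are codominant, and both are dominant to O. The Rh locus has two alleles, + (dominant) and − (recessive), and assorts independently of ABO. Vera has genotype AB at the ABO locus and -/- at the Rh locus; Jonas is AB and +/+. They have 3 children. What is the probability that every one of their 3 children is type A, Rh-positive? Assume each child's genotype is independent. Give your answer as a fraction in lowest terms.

1/64

ABO cross AB × AB → 1/4 A, 1/4 B, 1/2 AB.
Rh cross -/- × +/+ → 1 Rh+; so P(type A, Rh-positive) = 1/4 × 1 = 1/4 per child.
All 3 independent: (1/4)^3 = 1/64.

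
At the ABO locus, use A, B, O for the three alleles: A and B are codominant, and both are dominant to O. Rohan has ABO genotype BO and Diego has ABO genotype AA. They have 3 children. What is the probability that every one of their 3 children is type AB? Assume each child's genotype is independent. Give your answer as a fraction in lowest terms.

1/8

ABO cross BO × AA → 1/2 A, 1/2 AB.
So P(type AB) = 1/2 per child.
All 3 independent: (1/2)^3 = 1/8.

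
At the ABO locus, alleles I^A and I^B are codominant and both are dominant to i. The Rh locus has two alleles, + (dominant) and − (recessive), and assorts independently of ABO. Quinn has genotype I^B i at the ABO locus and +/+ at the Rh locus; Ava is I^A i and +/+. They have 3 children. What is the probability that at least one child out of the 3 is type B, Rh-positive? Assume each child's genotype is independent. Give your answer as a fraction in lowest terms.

ABO cross I^B i × I^A i → 1/4 O, 1/4 A, 1/4 B, 1/4 AB.
Rh cross +/+ × +/+ → 1 Rh+; so P(type B, Rh-positive) = 1/4 × 1 = 1/4 per child.
P(none) = (3/4)^3 = 27/64; P(at least one) = 1 − 27/64 = 37/64.

37/64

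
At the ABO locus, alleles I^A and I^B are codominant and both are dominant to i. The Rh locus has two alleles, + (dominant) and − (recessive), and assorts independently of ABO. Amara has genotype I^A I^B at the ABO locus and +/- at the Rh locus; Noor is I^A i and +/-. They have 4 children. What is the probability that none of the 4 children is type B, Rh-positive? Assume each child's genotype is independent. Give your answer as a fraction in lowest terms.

ABO cross I^A I^B × I^A i → 1/2 A, 1/4 B, 1/4 AB.
Rh cross +/- × +/- → 3/4 Rh+, 1/4 Rh-; so P(type B, Rh-positive) = 1/4 × 3/4 = 3/16 per child.
P(not type B, Rh-positive) = 13/16 for one child; (13/16)^4 = 28561/65536.

28561/65536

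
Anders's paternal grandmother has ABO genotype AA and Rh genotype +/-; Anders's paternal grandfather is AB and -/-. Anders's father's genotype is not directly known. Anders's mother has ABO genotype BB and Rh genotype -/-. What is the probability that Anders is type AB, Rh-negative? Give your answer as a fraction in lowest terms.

Anders's father's ABO genotype from AA × AB: 1/2 AA, 1/2 AB.
Crossing each possibility with the mother BB and summing P(type AB): 1/2·1 + 1/2·1/2 = 3/4.
Similarly for Rh via the father's Rh distribution: P(Rh-) = 3/4.
Independent loci: 3/4 × 3/4 = 9/16.

9/16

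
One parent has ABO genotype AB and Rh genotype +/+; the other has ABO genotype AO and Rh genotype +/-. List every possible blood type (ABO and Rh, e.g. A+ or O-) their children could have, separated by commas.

Gametes from AB × AO give offspring ABO genotypes AA, AB, AO, BO, i.e. phenotypes A, B, AB.
Rh cross +/+ × +/- → phenotypes Rh+.
Combining independently: A+, B+, AB+.

A+, B+, AB+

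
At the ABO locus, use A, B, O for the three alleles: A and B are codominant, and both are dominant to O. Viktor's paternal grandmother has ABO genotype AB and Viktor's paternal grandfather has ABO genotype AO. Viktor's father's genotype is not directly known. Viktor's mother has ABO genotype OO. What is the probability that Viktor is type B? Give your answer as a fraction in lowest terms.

1/4

Viktor's father's ABO genotype from AB × AO: 1/4 AA, 1/4 AB, 1/4 AO, 1/4 BO.
Crossing each possibility with the mother OO and summing P(type B): 1/4·0 + 1/4·1/2 + 1/4·0 + 1/4·1/2 = 1/4.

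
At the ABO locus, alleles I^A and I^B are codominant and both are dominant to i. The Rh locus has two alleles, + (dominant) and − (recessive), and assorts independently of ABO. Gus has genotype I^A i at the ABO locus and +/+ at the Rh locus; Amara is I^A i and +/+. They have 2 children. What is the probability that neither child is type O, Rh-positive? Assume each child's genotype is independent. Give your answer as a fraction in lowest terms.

9/16

ABO cross I^A i × I^A i → 1/4 O, 3/4 A.
Rh cross +/+ × +/+ → 1 Rh+; so P(type O, Rh-positive) = 1/4 × 1 = 1/4 per child.
P(not type O, Rh-positive) = 3/4 for one child; (3/4)^2 = 9/16.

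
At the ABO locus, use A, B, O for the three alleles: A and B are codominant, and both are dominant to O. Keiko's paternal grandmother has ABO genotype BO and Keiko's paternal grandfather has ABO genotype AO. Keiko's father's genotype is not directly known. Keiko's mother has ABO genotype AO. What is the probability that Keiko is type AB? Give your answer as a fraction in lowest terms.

Keiko's father's ABO genotype from BO × AO: 1/4 AB, 1/4 AO, 1/4 BO, 1/4 OO.
Crossing each possibility with the mother AO and summing P(type AB): 1/4·1/4 + 1/4·0 + 1/4·1/4 + 1/4·0 = 1/8.

1/8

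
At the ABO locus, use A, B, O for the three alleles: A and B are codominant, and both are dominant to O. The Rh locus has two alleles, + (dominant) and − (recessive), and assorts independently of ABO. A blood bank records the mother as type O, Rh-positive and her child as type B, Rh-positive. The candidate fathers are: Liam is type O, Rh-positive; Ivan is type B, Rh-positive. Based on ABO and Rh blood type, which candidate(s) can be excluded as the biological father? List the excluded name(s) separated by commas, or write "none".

Liam

A candidate is excluded only if no genotype consistent with his phenotype could produce a type B, Rh-positive child with a type O, Rh-positive mother.
Liam (type O, Rh+): no genotype consistent with that phenotype can produce a type-B Rh+ child with a type-O mother.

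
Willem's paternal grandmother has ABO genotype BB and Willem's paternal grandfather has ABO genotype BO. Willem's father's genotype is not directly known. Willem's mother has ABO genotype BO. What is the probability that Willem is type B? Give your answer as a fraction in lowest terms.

Willem's father's ABO genotype from BB × BO: 1/2 BB, 1/2 BO.
Crossing each possibility with the mother BO and summing P(type B): 1/2·1 + 1/2·3/4 = 7/8.

7/8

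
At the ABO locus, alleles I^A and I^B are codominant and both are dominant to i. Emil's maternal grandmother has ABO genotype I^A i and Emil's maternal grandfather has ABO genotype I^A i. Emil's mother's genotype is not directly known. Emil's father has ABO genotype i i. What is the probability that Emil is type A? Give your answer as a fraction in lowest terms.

1/2

Emil's mother's ABO genotype from I^A i × I^A i: 1/4 I^A I^A, 1/2 I^A i, 1/4 i i.
Crossing each possibility with the father i i and summing P(type A): 1/4·1 + 1/2·1/2 + 1/4·0 = 1/2.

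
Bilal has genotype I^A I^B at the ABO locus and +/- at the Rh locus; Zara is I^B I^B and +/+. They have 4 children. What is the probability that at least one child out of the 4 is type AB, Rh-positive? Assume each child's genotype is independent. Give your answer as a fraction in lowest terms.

ABO cross I^A I^B × I^B I^B → 1/2 B, 1/2 AB.
Rh cross +/- × +/+ → 1 Rh+; so P(type AB, Rh-positive) = 1/2 × 1 = 1/2 per child.
P(none) = (1/2)^4 = 1/16; P(at least one) = 1 − 1/16 = 15/16.

15/16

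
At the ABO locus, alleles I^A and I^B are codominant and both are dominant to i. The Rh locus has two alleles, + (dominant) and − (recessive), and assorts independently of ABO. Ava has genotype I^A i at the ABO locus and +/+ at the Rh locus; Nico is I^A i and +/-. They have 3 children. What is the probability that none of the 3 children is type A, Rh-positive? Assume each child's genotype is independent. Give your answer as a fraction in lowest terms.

ABO cross I^A i × I^A i → 1/4 O, 3/4 A.
Rh cross +/+ × +/- → 1 Rh+; so P(type A, Rh-positive) = 3/4 × 1 = 3/4 per child.
P(not type A, Rh-positive) = 1/4 for one child; (1/4)^3 = 1/64.

1/64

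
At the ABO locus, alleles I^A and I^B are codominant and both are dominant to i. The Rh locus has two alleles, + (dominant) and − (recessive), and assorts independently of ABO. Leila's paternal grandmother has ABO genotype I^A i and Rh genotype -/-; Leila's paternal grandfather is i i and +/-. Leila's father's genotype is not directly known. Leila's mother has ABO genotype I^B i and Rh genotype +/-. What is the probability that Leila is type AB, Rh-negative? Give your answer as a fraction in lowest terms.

3/64

Leila's father's ABO genotype from I^A i × i i: 1/2 I^A i, 1/2 i i.
Crossing each possibility with the mother I^B i and summing P(type AB): 1/2·1/4 + 1/2·0 = 1/8.
Similarly for Rh via the father's Rh distribution: P(Rh-) = 3/8.
Independent loci: 1/8 × 3/8 = 3/64.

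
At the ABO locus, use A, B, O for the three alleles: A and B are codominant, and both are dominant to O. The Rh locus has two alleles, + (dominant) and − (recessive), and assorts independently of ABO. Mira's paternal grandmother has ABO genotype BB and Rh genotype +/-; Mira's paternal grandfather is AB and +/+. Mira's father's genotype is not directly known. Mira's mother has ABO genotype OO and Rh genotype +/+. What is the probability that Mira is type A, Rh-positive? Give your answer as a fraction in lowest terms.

Mira's father's ABO genotype from BB × AB: 1/2 AB, 1/2 BB.
Crossing each possibility with the mother OO and summing P(type A): 1/2·1/2 + 1/2·0 = 1/4.
Similarly for Rh via the father's Rh distribution: P(Rh+) = 1.
Independent loci: 1/4 × 1 = 1/4.

1/4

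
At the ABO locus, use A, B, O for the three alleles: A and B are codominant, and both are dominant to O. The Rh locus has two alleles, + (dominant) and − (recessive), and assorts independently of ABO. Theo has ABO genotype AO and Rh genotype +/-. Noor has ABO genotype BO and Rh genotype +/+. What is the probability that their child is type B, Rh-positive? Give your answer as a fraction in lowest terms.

1/4

ABO cross AO × BO → offspring phenotypes: 1/4 O, 1/4 A, 1/4 B, 1/4 AB.
Rh cross +/- × +/+ → 1 Rh+.
Independent loci: P(type B, Rh-positive) = 1/4 × 1 = 1/4.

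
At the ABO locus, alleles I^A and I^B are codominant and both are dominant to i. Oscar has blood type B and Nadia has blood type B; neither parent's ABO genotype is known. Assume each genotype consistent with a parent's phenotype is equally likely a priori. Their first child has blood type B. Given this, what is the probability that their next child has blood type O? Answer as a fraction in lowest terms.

Possible genotypes: Oscar ∈ {I^B I^B, I^B i}; Nadia ∈ {I^B I^B, I^B i}.
Weight each parental genotype pair by prior × P(type-B child):
  I^B I^B × I^B I^B: posterior weight 4/15; P(next child type O) = 0.
  I^B I^B × I^B i: posterior weight 4/15; P(next child type O) = 0.
  I^B i × I^B I^B: posterior weight 4/15; P(next child type O) = 0.
  I^B i × I^B i: posterior weight 1/5; P(next child type O) = 1/4.
Weighted sum = 1/20.

1/20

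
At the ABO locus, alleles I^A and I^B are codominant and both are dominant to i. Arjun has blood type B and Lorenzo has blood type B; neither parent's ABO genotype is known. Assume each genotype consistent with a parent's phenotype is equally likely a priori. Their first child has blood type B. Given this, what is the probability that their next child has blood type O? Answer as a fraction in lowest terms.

Possible genotypes: Arjun ∈ {I^B I^B, I^B i}; Lorenzo ∈ {I^B I^B, I^B i}.
Weight each parental genotype pair by prior × P(type-B child):
  I^B I^B × I^B I^B: posterior weight 4/15; P(next child type O) = 0.
  I^B I^B × I^B i: posterior weight 4/15; P(next child type O) = 0.
  I^B i × I^B I^B: posterior weight 4/15; P(next child type O) = 0.
  I^B i × I^B i: posterior weight 1/5; P(next child type O) = 1/4.
Weighted sum = 1/20.

1/20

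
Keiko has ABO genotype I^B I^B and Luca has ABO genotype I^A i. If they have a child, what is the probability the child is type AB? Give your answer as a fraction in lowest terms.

1/2

ABO cross I^B I^B × I^A i → offspring phenotypes: 1/2 B, 1/2 AB.
So P(type AB) = 1/2.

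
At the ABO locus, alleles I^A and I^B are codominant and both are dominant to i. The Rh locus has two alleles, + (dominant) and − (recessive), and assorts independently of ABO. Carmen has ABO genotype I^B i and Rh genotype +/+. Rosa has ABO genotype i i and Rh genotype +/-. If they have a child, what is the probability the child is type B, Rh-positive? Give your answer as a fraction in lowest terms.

ABO cross I^B i × i i → offspring phenotypes: 1/2 O, 1/2 B.
Rh cross +/+ × +/- → 1 Rh+.
Independent loci: P(type B, Rh-positive) = 1/2 × 1 = 1/2.

1/2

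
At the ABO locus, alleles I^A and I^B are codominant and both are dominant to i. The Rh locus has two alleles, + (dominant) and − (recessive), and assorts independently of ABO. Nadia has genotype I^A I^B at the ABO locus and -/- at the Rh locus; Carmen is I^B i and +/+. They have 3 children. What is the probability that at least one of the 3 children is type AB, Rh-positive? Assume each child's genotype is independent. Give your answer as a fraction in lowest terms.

37/64

ABO cross I^A I^B × I^B i → 1/4 A, 1/2 B, 1/4 AB.
Rh cross -/- × +/+ → 1 Rh+; so P(type AB, Rh-positive) = 1/4 × 1 = 1/4 per child.
P(none) = (3/4)^3 = 27/64; P(at least one) = 1 − 27/64 = 37/64.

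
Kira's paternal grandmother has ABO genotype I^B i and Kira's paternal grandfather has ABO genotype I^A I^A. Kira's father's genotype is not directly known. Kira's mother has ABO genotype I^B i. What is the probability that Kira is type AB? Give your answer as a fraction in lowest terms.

Kira's father's ABO genotype from I^B i × I^A I^A: 1/2 I^A I^B, 1/2 I^A i.
Crossing each possibility with the mother I^B i and summing P(type AB): 1/2·1/4 + 1/2·1/4 = 1/4.

1/4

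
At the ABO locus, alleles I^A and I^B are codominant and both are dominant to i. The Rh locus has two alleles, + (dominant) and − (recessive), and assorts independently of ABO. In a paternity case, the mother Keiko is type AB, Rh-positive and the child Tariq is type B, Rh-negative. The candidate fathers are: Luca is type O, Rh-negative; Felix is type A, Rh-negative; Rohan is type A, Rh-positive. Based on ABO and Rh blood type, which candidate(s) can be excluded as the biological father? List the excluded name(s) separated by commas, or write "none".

A candidate is excluded only if no genotype consistent with his phenotype could produce a type B, Rh-negative child with a type AB, Rh-positive mother.
Every candidate has at least one consistent genotype combination, so none can be excluded.

none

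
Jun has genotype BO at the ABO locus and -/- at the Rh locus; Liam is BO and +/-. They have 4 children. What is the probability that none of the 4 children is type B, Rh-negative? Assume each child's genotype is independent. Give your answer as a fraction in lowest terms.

625/4096

ABO cross BO × BO → 1/4 O, 3/4 B.
Rh cross -/- × +/- → 1/2 Rh+, 1/2 Rh-; so P(type B, Rh-negative) = 3/4 × 1/2 = 3/8 per child.
P(not type B, Rh-negative) = 5/8 for one child; (5/8)^4 = 625/4096.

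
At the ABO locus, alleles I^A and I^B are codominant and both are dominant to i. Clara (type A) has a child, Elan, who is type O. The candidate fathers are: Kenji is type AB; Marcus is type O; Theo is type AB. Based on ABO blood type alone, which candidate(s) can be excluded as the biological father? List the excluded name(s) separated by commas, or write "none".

Kenji, Theo

A candidate is excluded only if no genotype consistent with his phenotype could produce a type O child with a type A mother.
Kenji (type AB): no genotype consistent with that phenotype can produce a type-O child with a type-A mother.
Theo (type AB): no genotype consistent with that phenotype can produce a type-O child with a type-A mother.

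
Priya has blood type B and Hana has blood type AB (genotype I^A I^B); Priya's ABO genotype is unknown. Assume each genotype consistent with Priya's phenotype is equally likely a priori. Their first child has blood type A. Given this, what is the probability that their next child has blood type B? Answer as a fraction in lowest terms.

Possible genotypes: Priya ∈ {I^B I^B, I^B i}; Hana ∈ {I^A I^B}.
Weight each parental genotype pair by prior × P(type-A child):
  I^B i × I^A I^B: posterior weight 1; P(next child type B) = 1/2.
Weighted sum = 1/2.

1/2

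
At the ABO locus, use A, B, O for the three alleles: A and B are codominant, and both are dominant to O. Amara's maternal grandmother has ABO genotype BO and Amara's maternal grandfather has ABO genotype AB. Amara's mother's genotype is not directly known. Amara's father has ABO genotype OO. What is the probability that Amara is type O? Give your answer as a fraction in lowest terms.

Amara's mother's ABO genotype from BO × AB: 1/4 AB, 1/4 AO, 1/4 BB, 1/4 BO.
Crossing each possibility with the father OO and summing P(type O): 1/4·0 + 1/4·1/2 + 1/4·0 + 1/4·1/2 = 1/4.

1/4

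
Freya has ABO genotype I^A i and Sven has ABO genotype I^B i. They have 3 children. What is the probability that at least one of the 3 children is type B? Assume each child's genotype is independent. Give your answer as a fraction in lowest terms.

ABO cross I^A i × I^B i → 1/4 O, 1/4 A, 1/4 B, 1/4 AB.
So P(type B) = 1/4 per child.
P(none) = (3/4)^3 = 27/64; P(at least one) = 1 − 27/64 = 37/64.

37/64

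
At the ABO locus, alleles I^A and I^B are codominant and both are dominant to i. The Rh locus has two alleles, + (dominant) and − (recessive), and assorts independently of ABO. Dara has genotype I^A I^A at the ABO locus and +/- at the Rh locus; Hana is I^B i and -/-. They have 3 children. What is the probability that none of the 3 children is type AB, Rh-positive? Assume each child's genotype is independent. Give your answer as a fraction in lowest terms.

27/64

ABO cross I^A I^A × I^B i → 1/2 A, 1/2 AB.
Rh cross +/- × -/- → 1/2 Rh+, 1/2 Rh-; so P(type AB, Rh-positive) = 1/2 × 1/2 = 1/4 per child.
P(not type AB, Rh-positive) = 3/4 for one child; (3/4)^3 = 27/64.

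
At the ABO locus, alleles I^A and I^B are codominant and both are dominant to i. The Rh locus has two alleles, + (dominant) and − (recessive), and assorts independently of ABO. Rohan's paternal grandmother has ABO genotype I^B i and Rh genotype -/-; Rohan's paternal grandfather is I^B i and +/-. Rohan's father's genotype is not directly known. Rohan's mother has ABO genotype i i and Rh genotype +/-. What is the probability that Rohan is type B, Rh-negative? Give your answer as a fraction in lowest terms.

3/16

Rohan's father's ABO genotype from I^B i × I^B i: 1/4 I^B I^B, 1/2 I^B i, 1/4 i i.
Crossing each possibility with the mother i i and summing P(type B): 1/4·1 + 1/2·1/2 + 1/4·0 = 1/2.
Similarly for Rh via the father's Rh distribution: P(Rh-) = 3/8.
Independent loci: 1/2 × 3/8 = 3/16.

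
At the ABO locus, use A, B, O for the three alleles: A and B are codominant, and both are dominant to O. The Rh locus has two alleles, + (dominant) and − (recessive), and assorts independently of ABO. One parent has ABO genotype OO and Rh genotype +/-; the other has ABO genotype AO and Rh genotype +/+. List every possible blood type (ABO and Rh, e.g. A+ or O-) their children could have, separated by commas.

O+, A+

Gametes from OO × AO give offspring ABO genotypes AO, OO, i.e. phenotypes O, A.
Rh cross +/- × +/+ → phenotypes Rh+.
Combining independently: O+, A+.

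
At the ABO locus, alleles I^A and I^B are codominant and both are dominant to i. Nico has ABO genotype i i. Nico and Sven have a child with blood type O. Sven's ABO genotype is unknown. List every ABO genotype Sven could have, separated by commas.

I^A i, I^B i, i i

For each candidate genotype of Sven, check whether crossing it with i i can produce every observed child phenotype.
  I^A I^A → possible child types {A} ✗
  I^A I^B → possible child types {A, B} ✗
  I^A i → possible child types {O, A} ✓
  I^B I^B → possible child types {B} ✗
  I^B i → possible child types {O, B} ✓
  i i → possible child types {O} ✓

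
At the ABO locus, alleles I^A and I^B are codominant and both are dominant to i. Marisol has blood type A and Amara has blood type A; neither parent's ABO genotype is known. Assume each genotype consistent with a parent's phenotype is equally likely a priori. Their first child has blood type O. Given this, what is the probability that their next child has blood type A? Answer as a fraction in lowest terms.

3/4

Possible genotypes: Marisol ∈ {I^A I^A, I^A i}; Amara ∈ {I^A I^A, I^A i}.
Weight each parental genotype pair by prior × P(type-O child):
  I^A i × I^A i: posterior weight 1; P(next child type A) = 3/4.
Weighted sum = 3/4.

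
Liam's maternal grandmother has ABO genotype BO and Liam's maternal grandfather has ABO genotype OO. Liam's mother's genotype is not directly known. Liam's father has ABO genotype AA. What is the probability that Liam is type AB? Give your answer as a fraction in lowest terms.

1/4

Liam's mother's ABO genotype from BO × OO: 1/2 BO, 1/2 OO.
Crossing each possibility with the father AA and summing P(type AB): 1/2·1/2 + 1/2·0 = 1/4.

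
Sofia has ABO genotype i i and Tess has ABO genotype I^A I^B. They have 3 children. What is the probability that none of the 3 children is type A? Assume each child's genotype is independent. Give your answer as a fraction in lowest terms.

ABO cross i i × I^A I^B → 1/2 A, 1/2 B.
So P(type A) = 1/2 per child.
P(not type A) = 1/2 for one child; (1/2)^3 = 1/8.

1/8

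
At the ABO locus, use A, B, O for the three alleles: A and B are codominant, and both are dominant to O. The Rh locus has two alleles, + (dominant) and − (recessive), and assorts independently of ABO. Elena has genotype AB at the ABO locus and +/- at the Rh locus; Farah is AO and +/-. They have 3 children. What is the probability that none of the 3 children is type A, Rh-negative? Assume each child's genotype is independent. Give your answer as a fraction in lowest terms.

ABO cross AB × AO → 1/2 A, 1/4 B, 1/4 AB.
Rh cross +/- × +/- → 3/4 Rh+, 1/4 Rh-; so P(type A, Rh-negative) = 1/2 × 1/4 = 1/8 per child.
P(not type A, Rh-negative) = 7/8 for one child; (7/8)^3 = 343/512.

343/512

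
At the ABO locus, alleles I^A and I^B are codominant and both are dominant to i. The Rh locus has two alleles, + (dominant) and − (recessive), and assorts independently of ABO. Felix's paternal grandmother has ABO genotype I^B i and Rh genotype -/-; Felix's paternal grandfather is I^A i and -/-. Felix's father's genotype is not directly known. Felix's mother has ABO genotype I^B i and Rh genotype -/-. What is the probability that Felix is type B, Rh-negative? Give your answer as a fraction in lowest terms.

Felix's father's ABO genotype from I^B i × I^A i: 1/4 I^A I^B, 1/4 I^A i, 1/4 I^B i, 1/4 i i.
Crossing each possibility with the mother I^B i and summing P(type B): 1/4·1/2 + 1/4·1/4 + 1/4·3/4 + 1/4·1/2 = 1/2.
Similarly for Rh via the father's Rh distribution: P(Rh-) = 1.
Independent loci: 1/2 × 1 = 1/2.

1/2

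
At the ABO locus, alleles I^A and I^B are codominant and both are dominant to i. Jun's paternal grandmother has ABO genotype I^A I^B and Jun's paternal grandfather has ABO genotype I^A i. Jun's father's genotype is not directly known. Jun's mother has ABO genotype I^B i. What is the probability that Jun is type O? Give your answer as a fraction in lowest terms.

1/8

Jun's father's ABO genotype from I^A I^B × I^A i: 1/4 I^A I^A, 1/4 I^A I^B, 1/4 I^A i, 1/4 I^B i.
Crossing each possibility with the mother I^B i and summing P(type O): 1/4·0 + 1/4·0 + 1/4·1/4 + 1/4·1/4 = 1/8.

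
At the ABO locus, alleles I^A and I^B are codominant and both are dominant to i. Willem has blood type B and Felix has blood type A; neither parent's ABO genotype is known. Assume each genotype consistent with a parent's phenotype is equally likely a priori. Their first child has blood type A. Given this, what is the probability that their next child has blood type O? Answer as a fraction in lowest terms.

1/12

Possible genotypes: Willem ∈ {I^B I^B, I^B i}; Felix ∈ {I^A I^A, I^A i}.
Weight each parental genotype pair by prior × P(type-A child):
  I^B i × I^A I^A: posterior weight 2/3; P(next child type O) = 0.
  I^B i × I^A i: posterior weight 1/3; P(next child type O) = 1/4.
Weighted sum = 1/12.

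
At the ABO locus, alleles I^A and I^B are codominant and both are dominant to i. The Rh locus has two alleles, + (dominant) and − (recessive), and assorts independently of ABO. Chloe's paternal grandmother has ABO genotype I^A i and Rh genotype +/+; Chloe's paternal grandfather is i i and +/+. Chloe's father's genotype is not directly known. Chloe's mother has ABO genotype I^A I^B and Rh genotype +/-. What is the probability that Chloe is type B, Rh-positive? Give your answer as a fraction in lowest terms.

3/8

Chloe's father's ABO genotype from I^A i × i i: 1/2 I^A i, 1/2 i i.
Crossing each possibility with the mother I^A I^B and summing P(type B): 1/2·1/4 + 1/2·1/2 = 3/8.
Similarly for Rh via the father's Rh distribution: P(Rh+) = 1.
Independent loci: 3/8 × 1 = 3/8.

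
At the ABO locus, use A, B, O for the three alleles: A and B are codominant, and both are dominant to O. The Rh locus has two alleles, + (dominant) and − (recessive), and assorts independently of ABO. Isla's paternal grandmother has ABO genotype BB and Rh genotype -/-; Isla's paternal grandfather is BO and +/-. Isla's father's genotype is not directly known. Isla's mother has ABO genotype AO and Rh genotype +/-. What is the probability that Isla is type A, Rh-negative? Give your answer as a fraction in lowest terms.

3/64

Isla's father's ABO genotype from BB × BO: 1/2 BB, 1/2 BO.
Crossing each possibility with the mother AO and summing P(type A): 1/2·0 + 1/2·1/4 = 1/8.
Similarly for Rh via the father's Rh distribution: P(Rh-) = 3/8.
Independent loci: 1/8 × 3/8 = 3/64.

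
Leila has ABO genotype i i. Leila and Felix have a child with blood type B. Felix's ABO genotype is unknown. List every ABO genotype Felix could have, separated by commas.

I^A I^B, I^B I^B, I^B i

For each candidate genotype of Felix, check whether crossing it with i i can produce every observed child phenotype.
  I^A I^A → possible child types {A} ✗
  I^A I^B → possible child types {A, B} ✓
  I^A i → possible child types {O, A} ✗
  I^B I^B → possible child types {B} ✓
  I^B i → possible child types {O, B} ✓
  i i → possible child types {O} ✗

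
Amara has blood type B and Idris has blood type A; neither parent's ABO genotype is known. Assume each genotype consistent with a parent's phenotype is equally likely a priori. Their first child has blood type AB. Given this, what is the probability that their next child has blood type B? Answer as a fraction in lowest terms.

5/36

Possible genotypes: Amara ∈ {BB, BO}; Idris ∈ {AA, AO}.
Weight each parental genotype pair by prior × P(type-AB child):
  BB × AA: posterior weight 4/9; P(next child type B) = 0.
  BB × AO: posterior weight 2/9; P(next child type B) = 1/2.
  BO × AA: posterior weight 2/9; P(next child type B) = 0.
  BO × AO: posterior weight 1/9; P(next child type B) = 1/4.
Weighted sum = 5/36.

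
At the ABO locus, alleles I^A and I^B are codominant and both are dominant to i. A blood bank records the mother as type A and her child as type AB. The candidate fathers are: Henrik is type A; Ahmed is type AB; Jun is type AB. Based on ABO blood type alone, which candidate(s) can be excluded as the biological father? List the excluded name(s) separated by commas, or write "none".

A candidate is excluded only if no genotype consistent with his phenotype could produce a type AB child with a type A mother.
Henrik (type A): no genotype consistent with that phenotype can produce a type-AB child with a type-A mother.

Henrik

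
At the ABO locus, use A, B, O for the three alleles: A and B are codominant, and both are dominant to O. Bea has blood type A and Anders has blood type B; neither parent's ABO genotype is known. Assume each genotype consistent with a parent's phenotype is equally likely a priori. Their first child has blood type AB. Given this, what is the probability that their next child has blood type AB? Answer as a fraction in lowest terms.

25/36

Possible genotypes: Bea ∈ {AA, AO}; Anders ∈ {BB, BO}.
Weight each parental genotype pair by prior × P(type-AB child):
  AA × BB: posterior weight 4/9; P(next child type AB) = 1.
  AA × BO: posterior weight 2/9; P(next child type AB) = 1/2.
  AO × BB: posterior weight 2/9; P(next child type AB) = 1/2.
  AO × BO: posterior weight 1/9; P(next child type AB) = 1/4.
Weighted sum = 25/36.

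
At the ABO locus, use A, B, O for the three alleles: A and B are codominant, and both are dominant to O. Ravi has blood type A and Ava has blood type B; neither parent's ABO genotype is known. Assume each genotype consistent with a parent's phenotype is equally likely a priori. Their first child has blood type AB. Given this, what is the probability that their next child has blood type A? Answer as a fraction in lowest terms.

5/36

Possible genotypes: Ravi ∈ {AA, AO}; Ava ∈ {BB, BO}.
Weight each parental genotype pair by prior × P(type-AB child):
  AA × BB: posterior weight 4/9; P(next child type A) = 0.
  AA × BO: posterior weight 2/9; P(next child type A) = 1/2.
  AO × BB: posterior weight 2/9; P(next child type A) = 0.
  AO × BO: posterior weight 1/9; P(next child type A) = 1/4.
Weighted sum = 5/36.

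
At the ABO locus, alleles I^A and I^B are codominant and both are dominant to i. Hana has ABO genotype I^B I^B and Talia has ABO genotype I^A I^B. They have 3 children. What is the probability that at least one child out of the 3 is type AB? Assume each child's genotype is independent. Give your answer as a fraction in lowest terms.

7/8

ABO cross I^B I^B × I^A I^B → 1/2 B, 1/2 AB.
So P(type AB) = 1/2 per child.
P(none) = (1/2)^3 = 1/8; P(at least one) = 1 − 1/8 = 7/8.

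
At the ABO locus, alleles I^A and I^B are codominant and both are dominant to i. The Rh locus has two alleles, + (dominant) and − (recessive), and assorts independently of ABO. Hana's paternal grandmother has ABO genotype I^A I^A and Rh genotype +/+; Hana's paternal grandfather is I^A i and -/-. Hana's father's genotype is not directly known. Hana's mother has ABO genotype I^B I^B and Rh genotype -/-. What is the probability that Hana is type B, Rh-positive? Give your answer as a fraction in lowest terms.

1/8

Hana's father's ABO genotype from I^A I^A × I^A i: 1/2 I^A I^A, 1/2 I^A i.
Crossing each possibility with the mother I^B I^B and summing P(type B): 1/2·0 + 1/2·1/2 = 1/4.
Similarly for Rh via the father's Rh distribution: P(Rh+) = 1/2.
Independent loci: 1/4 × 1/2 = 1/8.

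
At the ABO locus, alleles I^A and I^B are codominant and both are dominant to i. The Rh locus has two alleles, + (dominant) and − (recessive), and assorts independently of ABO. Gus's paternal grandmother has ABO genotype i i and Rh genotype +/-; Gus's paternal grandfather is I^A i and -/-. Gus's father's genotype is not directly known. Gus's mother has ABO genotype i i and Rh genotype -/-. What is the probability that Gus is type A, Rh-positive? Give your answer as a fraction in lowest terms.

Gus's father's ABO genotype from i i × I^A i: 1/2 I^A i, 1/2 i i.
Crossing each possibility with the mother i i and summing P(type A): 1/2·1/2 + 1/2·0 = 1/4.
Similarly for Rh via the father's Rh distribution: P(Rh+) = 1/4.
Independent loci: 1/4 × 1/4 = 1/16.

1/16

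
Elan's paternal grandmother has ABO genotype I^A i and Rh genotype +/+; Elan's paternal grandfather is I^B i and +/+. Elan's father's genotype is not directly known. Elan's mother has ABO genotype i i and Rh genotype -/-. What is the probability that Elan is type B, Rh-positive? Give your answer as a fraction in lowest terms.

1/4

Elan's father's ABO genotype from I^A i × I^B i: 1/4 I^A I^B, 1/4 I^A i, 1/4 I^B i, 1/4 i i.
Crossing each possibility with the mother i i and summing P(type B): 1/4·1/2 + 1/4·0 + 1/4·1/2 + 1/4·0 = 1/4.
Similarly for Rh via the father's Rh distribution: P(Rh+) = 1.
Independent loci: 1/4 × 1 = 1/4.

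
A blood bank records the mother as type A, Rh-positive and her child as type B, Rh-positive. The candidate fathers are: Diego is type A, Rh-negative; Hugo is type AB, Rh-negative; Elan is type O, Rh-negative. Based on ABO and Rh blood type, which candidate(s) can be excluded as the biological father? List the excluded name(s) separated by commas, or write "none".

Diego, Elan

A candidate is excluded only if no genotype consistent with his phenotype could produce a type B, Rh-positive child with a type A, Rh-positive mother.
Diego (type A, Rh-): no genotype consistent with that phenotype can produce a type-B Rh+ child with a type-A mother.
Elan (type O, Rh-): no genotype consistent with that phenotype can produce a type-B Rh+ child with a type-A mother.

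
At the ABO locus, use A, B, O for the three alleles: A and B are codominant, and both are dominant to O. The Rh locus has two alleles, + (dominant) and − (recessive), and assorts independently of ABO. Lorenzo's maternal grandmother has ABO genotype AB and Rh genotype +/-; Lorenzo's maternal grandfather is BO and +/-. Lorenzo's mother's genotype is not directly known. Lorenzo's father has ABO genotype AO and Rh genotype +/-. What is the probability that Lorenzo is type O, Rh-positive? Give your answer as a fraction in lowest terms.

3/32

Lorenzo's mother's ABO genotype from AB × BO: 1/4 AB, 1/4 AO, 1/4 BB, 1/4 BO.
Crossing each possibility with the father AO and summing P(type O): 1/4·0 + 1/4·1/4 + 1/4·0 + 1/4·1/4 = 1/8.
Similarly for Rh via the mother's Rh distribution: P(Rh+) = 3/4.
Independent loci: 1/8 × 3/4 = 3/32.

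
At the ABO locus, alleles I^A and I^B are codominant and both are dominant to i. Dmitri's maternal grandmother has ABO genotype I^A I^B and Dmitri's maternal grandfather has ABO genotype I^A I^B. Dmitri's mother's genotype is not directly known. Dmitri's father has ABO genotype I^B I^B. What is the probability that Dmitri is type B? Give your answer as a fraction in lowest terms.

1/2

Dmitri's mother's ABO genotype from I^A I^B × I^A I^B: 1/4 I^A I^A, 1/2 I^A I^B, 1/4 I^B I^B.
Crossing each possibility with the father I^B I^B and summing P(type B): 1/4·0 + 1/2·1/2 + 1/4·1 = 1/2.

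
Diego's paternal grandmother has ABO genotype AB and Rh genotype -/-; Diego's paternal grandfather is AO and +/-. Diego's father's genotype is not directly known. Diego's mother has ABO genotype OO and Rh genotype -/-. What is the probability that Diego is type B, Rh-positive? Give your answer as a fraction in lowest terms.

1/16

Diego's father's ABO genotype from AB × AO: 1/4 AA, 1/4 AB, 1/4 AO, 1/4 BO.
Crossing each possibility with the mother OO and summing P(type B): 1/4·0 + 1/4·1/2 + 1/4·0 + 1/4·1/2 = 1/4.
Similarly for Rh via the father's Rh distribution: P(Rh+) = 1/4.
Independent loci: 1/4 × 1/4 = 1/16.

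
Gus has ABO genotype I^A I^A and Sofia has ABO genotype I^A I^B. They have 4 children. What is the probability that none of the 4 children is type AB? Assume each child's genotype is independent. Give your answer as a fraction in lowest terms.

ABO cross I^A I^A × I^A I^B → 1/2 A, 1/2 AB.
So P(type AB) = 1/2 per child.
P(not type AB) = 1/2 for one child; (1/2)^4 = 1/16.

1/16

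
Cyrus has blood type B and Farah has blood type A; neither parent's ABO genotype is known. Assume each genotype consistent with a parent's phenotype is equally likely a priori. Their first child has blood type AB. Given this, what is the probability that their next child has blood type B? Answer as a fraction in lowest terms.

Possible genotypes: Cyrus ∈ {I^B I^B, I^B i}; Farah ∈ {I^A I^A, I^A i}.
Weight each parental genotype pair by prior × P(type-AB child):
  I^B I^B × I^A I^A: posterior weight 4/9; P(next child type B) = 0.
  I^B I^B × I^A i: posterior weight 2/9; P(next child type B) = 1/2.
  I^B i × I^A I^A: posterior weight 2/9; P(next child type B) = 0.
  I^B i × I^A i: posterior weight 1/9; P(next child type B) = 1/4.
Weighted sum = 5/36.

5/36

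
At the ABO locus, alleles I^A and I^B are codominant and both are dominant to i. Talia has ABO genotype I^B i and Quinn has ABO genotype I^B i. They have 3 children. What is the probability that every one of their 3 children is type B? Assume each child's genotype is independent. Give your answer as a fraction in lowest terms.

ABO cross I^B i × I^B i → 1/4 O, 3/4 B.
So P(type B) = 3/4 per child.
All 3 independent: (3/4)^3 = 27/64.

27/64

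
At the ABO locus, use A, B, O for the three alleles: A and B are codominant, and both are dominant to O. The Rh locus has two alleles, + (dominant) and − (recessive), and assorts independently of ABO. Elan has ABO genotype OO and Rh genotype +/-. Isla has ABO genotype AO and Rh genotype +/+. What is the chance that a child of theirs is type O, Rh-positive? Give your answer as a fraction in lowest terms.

1/2

ABO cross OO × AO → offspring phenotypes: 1/2 O, 1/2 A.
Rh cross +/- × +/+ → 1 Rh+.
Independent loci: P(type O, Rh-positive) = 1/2 × 1 = 1/2.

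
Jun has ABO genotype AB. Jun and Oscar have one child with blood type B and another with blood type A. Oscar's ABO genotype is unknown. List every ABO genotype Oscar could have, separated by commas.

For each candidate genotype of Oscar, check whether crossing it with AB can produce every observed child phenotype.
  AA → possible child types {A, AB} ✗
  AB → possible child types {A, B, AB} ✓
  AO → possible child types {A, B, AB} ✓
  BB → possible child types {B, AB} ✗
  BO → possible child types {A, B, AB} ✓
  OO → possible child types {A, B} ✓

AB, AO, BO, OO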